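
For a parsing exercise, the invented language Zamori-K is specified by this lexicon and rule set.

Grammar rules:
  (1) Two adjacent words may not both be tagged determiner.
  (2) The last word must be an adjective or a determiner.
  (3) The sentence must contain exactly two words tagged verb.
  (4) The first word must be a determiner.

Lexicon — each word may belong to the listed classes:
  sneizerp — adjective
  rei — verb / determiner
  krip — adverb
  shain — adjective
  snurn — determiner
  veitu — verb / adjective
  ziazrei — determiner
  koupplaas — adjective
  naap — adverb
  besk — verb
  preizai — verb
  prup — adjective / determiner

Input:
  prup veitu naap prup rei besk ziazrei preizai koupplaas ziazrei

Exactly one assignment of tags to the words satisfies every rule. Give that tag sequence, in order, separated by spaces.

Candidates per position — 1:prup {adjective,determiner}; 2:veitu {verb,adjective}; 3:naap {adverb}; 4:prup {adjective,determiner}; 5:rei {verb,determiner}; 6:besk {verb}; 7:ziazrei {determiner}; 8:preizai {verb}; 9:koupplaas {adjective}; 10:ziazrei {determiner}.
At position 1, choosing adjective makes rule 4 impossible to satisfy; hence determiner.
At position 2, choosing verb makes rule 3 impossible to satisfy; hence adjective.
At position 5, choosing verb makes rule 3 impossible to satisfy; hence determiner.
At position 4, choosing determiner makes rule 1 impossible to satisfy; hence adjective.
So the tagging must be: determiner adjective adverb adjective determiner verb determiner verb adjective determiner.
Verifying each rule — rule 1 ok; rule 2 ok; rule 3 ok; rule 4 ok.

determiner adjective adverb adjective determiner verb determiner verb adjective determiner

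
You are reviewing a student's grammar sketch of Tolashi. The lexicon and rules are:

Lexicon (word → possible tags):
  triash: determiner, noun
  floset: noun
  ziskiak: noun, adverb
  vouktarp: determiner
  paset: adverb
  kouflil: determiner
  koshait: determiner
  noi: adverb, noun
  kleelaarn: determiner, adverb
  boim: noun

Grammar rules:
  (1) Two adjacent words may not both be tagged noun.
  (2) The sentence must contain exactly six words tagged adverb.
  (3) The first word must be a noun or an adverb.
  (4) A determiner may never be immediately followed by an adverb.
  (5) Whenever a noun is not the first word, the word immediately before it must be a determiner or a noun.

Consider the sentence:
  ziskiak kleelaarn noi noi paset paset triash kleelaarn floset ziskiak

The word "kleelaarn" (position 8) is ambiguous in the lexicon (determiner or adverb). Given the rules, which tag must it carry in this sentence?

determiner

Candidates per position — 1:ziskiak {noun,adverb}; 2:kleelaarn {determiner,adverb}; 3:noi {adverb,noun}; 4:noi {adverb,noun}; 5:paset {adverb}; 6:paset {adverb}; 7:triash {determiner,noun}; 8:kleelaarn {determiner,adverb}; 9:floset {noun}; 10:ziskiak {noun,adverb}.
Position 7: noun is ruled out by rule 5; that leaves determiner.
Position 8: adverb is ruled out by rule 4; that leaves determiner.
Position 10: noun is ruled out by rule 1; that leaves adverb.
The remaining ambiguous positions (1, 2, 3, 4) are resolved jointly — only one combination satisfies every rule.
The only consistent sequence is: noun adverb adverb adverb adverb adverb determiner determiner noun adverb.
Check: rule 1 ok; rule 2 ok; rule 3 ok; rule 4 ok; rule 5 ok.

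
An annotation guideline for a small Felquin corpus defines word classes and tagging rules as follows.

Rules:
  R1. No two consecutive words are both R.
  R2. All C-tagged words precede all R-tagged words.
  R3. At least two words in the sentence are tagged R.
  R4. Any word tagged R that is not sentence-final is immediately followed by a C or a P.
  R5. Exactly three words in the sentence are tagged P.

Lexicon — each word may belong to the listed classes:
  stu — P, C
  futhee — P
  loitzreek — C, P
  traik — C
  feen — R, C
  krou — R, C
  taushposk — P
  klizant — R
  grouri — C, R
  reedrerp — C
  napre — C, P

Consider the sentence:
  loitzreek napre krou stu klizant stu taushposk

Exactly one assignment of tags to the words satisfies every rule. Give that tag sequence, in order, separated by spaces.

Candidates per position — 1:loitzreek {C,P}; 2:napre {C,P}; 3:krou {R,C}; 4:stu {P,C}; 5:klizant {R}; 6:stu {P,C}; 7:taushposk {P}.
If word 3 were C, no tagging could satisfy rule 3; so word 3 is R.
If word 4 were C, no tagging could satisfy rule 2; so word 4 is P.
If word 6 were C, no tagging could satisfy rule 2; so word 6 is P.
If word 1 were P, no tagging could satisfy rule 5; so word 1 is C.
If word 2 were P, no tagging could satisfy rule 5; so word 2 is C.
The unique satisfying tagging is: C C R P R P P.
Rule-by-rule: rule 1 ok; rule 2 ok; rule 3 ok; rule 4 ok; rule 5 ok.

C C R P R P P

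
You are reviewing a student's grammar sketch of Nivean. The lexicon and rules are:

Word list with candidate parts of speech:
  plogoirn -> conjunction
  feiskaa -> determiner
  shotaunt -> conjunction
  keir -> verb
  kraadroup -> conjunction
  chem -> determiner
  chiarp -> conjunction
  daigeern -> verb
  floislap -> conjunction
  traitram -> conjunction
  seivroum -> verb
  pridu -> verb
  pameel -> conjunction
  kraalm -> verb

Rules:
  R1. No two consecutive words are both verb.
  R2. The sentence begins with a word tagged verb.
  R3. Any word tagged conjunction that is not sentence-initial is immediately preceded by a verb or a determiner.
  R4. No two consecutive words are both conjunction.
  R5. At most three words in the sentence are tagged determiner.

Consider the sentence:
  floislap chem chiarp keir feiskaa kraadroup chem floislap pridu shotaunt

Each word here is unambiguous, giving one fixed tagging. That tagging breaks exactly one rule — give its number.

2

Fixed tagging: conjunction determiner conjunction verb determiner conjunction determiner conjunction verb conjunction.
Applying the rules: R1 ok, R2 fails, R3 ok, R4 ok, R5 ok.
Only rule 2 fails.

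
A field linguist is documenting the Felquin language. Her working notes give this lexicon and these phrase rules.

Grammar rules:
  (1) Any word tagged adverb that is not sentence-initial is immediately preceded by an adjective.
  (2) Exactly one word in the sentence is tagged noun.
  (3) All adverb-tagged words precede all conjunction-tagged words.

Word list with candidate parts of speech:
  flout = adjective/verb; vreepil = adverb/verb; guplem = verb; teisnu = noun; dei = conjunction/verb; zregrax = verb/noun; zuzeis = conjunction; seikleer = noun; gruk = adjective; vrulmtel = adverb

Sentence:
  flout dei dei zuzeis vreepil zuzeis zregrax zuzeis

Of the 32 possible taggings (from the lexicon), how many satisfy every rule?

8

Candidates per position — 1:flout {adjective,verb}; 2:dei {conjunction,verb}; 3:dei {conjunction,verb}; 4:zuzeis {conjunction}; 5:vreepil {adverb,verb}; 6:zuzeis {conjunction}; 7:zregrax {verb,noun}; 8:zuzeis {conjunction}.
There are 32 candidate sequences in total.
Checking each against the rules leaves 8 sequences.
Count = 8.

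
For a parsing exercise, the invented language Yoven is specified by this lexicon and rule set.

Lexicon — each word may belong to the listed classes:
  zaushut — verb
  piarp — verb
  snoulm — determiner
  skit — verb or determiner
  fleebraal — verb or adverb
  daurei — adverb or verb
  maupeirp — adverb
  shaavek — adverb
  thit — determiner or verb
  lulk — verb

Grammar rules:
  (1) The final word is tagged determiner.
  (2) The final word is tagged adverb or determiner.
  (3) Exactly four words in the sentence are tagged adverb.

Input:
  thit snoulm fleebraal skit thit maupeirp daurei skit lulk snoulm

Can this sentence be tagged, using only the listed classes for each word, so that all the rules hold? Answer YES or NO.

Candidates per position — 1:thit {determiner,verb}; 2:snoulm {determiner}; 3:fleebraal {verb,adverb}; 4:skit {verb,determiner}; 5:thit {determiner,verb}; 6:maupeirp {adverb}; 7:daurei {adverb,verb}; 8:skit {verb,determiner}; 9:lulk {verb}; 10:snoulm {determiner}.
Rule 3 cannot be satisfied by any choice of tags from the lexicon.
So there is no consistent tagging.

NO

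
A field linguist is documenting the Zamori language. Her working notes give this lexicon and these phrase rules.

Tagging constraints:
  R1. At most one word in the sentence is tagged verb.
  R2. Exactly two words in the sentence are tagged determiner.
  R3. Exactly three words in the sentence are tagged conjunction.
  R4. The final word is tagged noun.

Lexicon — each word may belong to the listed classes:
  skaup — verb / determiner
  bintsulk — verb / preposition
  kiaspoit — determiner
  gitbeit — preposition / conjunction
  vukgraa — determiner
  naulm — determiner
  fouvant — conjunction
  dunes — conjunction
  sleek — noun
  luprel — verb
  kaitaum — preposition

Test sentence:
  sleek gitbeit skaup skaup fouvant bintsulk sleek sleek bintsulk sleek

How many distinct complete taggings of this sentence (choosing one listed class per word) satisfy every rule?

0

Candidates per position — 1:sleek {noun}; 2:gitbeit {preposition,conjunction}; 3:skaup {verb,determiner}; 4:skaup {verb,determiner}; 5:fouvant {conjunction}; 6:bintsulk {verb,preposition}; 7:sleek {noun}; 8:sleek {noun}; 9:bintsulk {verb,preposition}; 10:sleek {noun}.
There are 32 candidate sequences in total.
Rule 3 cannot be satisfied by any choice of tags from the lexicon.
So there is no consistent tagging.
Count = 0.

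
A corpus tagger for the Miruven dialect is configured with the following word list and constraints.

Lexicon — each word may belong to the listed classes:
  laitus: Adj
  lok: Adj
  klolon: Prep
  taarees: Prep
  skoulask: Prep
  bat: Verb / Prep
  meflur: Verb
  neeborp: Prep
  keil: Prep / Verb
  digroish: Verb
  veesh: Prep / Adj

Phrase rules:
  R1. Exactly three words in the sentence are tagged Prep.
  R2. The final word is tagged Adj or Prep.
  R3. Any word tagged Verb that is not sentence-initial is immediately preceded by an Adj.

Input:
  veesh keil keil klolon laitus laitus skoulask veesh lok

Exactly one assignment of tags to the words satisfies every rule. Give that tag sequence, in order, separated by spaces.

Candidates per position — 1:veesh {Prep,Adj}; 2:keil {Prep,Verb}; 3:keil {Prep,Verb}; 4:klolon {Prep}; 5:laitus {Adj}; 6:laitus {Adj}; 7:skoulask {Prep}; 8:veesh {Prep,Adj}; 9:lok {Adj}.
Position 3: Verb is ruled out by rule 3; that leaves Prep.
Position 8: Prep is ruled out by rule 1; that leaves Adj.
Position 1: Prep is ruled out by rule 1; that leaves Adj.
Position 2: Prep is ruled out by rule 1; that leaves Verb.
The only consistent sequence is: Adj Verb Prep Prep Adj Adj Prep Adj Adj.
Verifying each rule — rule 1 holds; rule 2 holds; rule 3 holds.

Adj Verb Prep Prep Adj Adj Prep Adj Adj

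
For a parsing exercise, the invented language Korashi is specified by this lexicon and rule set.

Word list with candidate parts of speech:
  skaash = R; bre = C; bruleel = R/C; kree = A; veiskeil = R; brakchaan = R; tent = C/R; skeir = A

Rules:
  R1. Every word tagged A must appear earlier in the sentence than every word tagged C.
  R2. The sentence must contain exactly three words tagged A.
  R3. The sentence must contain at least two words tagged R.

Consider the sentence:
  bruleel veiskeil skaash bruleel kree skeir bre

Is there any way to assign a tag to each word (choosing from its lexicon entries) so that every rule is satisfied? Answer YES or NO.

NO

Candidates per position — 1:bruleel {R,C}; 2:veiskeil {R}; 3:skaash {R}; 4:bruleel {R,C}; 5:kree {A}; 6:skeir {A}; 7:bre {C}.
Rule 2 cannot be satisfied by any choice of tags from the lexicon.
So there is no consistent tagging.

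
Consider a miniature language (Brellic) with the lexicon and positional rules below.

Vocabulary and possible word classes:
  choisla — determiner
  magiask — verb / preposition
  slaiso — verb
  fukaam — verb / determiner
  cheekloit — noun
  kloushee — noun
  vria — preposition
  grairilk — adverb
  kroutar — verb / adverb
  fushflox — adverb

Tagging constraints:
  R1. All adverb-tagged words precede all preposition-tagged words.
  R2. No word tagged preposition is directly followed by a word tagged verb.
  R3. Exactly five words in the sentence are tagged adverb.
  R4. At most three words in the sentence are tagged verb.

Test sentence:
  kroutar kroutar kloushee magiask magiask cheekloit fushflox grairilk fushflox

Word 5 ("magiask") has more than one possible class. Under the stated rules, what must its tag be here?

verb

Candidates per position — 1:kroutar {verb,adverb}; 2:kroutar {verb,adverb}; 3:kloushee {noun}; 4:magiask {verb,preposition}; 5:magiask {verb,preposition}; 6:cheekloit {noun}; 7:fushflox {adverb}; 8:grairilk {adverb}; 9:fushflox {adverb}.
Position 1: verb is ruled out by rule 3; that leaves adverb.
Position 2: verb is ruled out by rule 3; that leaves adverb.
Position 4: preposition is ruled out by rule 1; that leaves verb.
Position 5: preposition is ruled out by rule 1; that leaves verb.
That leaves exactly one tagging: adverb adverb noun verb verb noun adverb adverb adverb.
Check: rule 1 holds; rule 2 holds; rule 3 holds; rule 4 holds.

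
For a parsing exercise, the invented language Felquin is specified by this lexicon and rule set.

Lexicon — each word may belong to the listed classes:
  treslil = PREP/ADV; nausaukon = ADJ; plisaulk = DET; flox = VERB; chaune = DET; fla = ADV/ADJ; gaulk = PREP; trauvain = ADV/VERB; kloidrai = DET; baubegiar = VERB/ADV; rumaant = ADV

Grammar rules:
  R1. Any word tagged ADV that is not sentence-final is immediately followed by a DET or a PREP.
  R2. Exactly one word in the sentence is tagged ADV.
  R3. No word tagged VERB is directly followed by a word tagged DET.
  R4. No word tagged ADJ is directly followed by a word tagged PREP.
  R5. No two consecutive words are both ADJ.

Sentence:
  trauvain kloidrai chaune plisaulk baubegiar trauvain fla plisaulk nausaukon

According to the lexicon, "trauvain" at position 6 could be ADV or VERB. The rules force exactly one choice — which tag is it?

Candidates per position — 1:trauvain {ADV,VERB}; 2:kloidrai {DET}; 3:chaune {DET}; 4:plisaulk {DET}; 5:baubegiar {VERB,ADV}; 6:trauvain {ADV,VERB}; 7:fla {ADV,ADJ}; 8:plisaulk {DET}; 9:nausaukon {ADJ}.
Position 1: tagging it VERB would leave rule 3 unsatisfiable, so it must be ADV.
Position 5: tagging it ADV would leave rule 1 unsatisfiable, so it must be VERB.
Position 6: tagging it ADV would leave rule 1 unsatisfiable, so it must be VERB.
Position 7: tagging it ADV would leave rule 2 unsatisfiable, so it must be ADJ.
That leaves exactly one tagging: ADV DET DET DET VERB VERB ADJ DET ADJ.
Check: rule 1 ✓; rule 2 ✓; rule 3 ✓; rule 4 ✓; rule 5 ✓.

VERB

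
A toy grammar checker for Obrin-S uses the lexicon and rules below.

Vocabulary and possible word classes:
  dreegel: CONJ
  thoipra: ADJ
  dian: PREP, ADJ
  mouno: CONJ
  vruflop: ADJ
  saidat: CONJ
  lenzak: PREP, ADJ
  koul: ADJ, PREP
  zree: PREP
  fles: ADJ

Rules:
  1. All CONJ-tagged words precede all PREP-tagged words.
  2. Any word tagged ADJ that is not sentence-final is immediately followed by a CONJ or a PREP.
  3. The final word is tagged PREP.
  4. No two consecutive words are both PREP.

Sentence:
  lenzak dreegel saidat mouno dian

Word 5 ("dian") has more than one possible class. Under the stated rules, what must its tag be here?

PREP

Candidates per position — 1:lenzak {PREP,ADJ}; 2:dreegel {CONJ}; 3:saidat {CONJ}; 4:mouno {CONJ}; 5:dian {PREP,ADJ}.
Word 1 cannot be PREP — rule 1 would then fail for every completion. It is ADJ.
Word 5 cannot be ADJ — rule 3 would then fail for every completion. It is PREP.
The only consistent sequence is: ADJ CONJ CONJ CONJ PREP.
Check: rule 1 ok; rule 2 ok; rule 3 ok; rule 4 ok.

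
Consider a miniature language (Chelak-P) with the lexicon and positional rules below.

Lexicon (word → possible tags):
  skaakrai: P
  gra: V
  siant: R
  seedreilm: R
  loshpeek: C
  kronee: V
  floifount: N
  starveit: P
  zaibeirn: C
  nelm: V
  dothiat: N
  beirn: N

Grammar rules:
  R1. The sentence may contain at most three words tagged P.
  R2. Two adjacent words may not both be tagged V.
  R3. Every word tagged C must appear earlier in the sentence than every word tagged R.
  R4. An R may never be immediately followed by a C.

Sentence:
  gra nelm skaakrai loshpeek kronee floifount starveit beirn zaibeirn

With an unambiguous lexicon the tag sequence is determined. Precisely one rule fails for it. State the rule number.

Fixed tagging: V V P C V N P N C.
Applying the rules: R1 ok, R2 fails, R3 ok, R4 ok.
Only rule 2 fails.

2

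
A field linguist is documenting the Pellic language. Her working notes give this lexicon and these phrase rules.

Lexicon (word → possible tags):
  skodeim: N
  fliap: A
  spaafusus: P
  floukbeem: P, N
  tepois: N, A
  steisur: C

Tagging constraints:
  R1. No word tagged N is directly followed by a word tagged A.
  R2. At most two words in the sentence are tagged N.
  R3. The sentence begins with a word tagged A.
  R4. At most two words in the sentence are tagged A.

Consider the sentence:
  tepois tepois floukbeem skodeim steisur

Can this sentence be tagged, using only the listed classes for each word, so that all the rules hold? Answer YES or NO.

YES

Candidates per position — 1:tepois {N,A}; 2:tepois {N,A}; 3:floukbeem {P,N}; 4:skodeim {N}; 5:steisur {C}.
One satisfying assignment: A A N N C.
Check: rule 1 ok; rule 2 ok; rule 3 ok; rule 4 ok.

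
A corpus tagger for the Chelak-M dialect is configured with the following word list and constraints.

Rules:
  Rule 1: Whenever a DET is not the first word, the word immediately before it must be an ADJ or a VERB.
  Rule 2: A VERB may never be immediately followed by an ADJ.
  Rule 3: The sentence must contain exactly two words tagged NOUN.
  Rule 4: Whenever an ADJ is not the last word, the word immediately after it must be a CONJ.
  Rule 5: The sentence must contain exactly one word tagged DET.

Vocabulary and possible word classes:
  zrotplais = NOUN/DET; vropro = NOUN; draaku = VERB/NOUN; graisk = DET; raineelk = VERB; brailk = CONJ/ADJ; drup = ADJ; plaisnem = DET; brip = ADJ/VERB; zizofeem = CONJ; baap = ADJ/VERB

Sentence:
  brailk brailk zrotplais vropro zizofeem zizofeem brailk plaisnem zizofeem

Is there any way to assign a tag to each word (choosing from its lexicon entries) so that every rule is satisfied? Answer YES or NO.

Candidates per position — 1:brailk {CONJ,ADJ}; 2:brailk {CONJ,ADJ}; 3:zrotplais {NOUN,DET}; 4:vropro {NOUN}; 5:zizofeem {CONJ}; 6:zizofeem {CONJ}; 7:brailk {CONJ,ADJ}; 8:plaisnem {DET}; 9:zizofeem {CONJ}.
Every candidate sequence violates at least one rule; no consistent tagging exists.

NO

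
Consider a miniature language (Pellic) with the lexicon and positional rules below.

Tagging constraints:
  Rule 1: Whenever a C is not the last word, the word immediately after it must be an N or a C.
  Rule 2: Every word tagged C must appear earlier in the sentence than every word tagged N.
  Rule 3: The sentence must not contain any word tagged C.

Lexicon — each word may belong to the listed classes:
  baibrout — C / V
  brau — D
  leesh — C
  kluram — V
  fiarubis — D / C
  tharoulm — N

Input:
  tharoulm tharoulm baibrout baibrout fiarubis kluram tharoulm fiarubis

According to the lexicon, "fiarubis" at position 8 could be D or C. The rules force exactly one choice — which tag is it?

D

Candidates per position — 1:tharoulm {N}; 2:tharoulm {N}; 3:baibrout {C,V}; 4:baibrout {C,V}; 5:fiarubis {D,C}; 6:kluram {V}; 7:tharoulm {N}; 8:fiarubis {D,C}.
Position 3: tagging it C would leave rule 1 unsatisfiable, so it must be V.
Position 4: tagging it C would leave rule 1 unsatisfiable, so it must be V.
Position 5: tagging it C would leave rule 1 unsatisfiable, so it must be D.
Position 8: tagging it C would leave rule 2 unsatisfiable, so it must be D.
So the tagging must be: N N V V D V N D.
Check: rule 1 ✓; rule 2 ✓; rule 3 ✓.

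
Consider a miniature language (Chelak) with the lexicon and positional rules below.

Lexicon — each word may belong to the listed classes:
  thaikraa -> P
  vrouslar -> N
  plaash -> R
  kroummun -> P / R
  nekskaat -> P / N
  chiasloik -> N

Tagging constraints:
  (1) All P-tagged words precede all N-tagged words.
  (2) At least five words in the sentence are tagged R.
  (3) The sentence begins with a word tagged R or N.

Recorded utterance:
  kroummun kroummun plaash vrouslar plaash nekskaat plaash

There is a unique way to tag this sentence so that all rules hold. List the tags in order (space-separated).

Candidates per position — 1:kroummun {P,R}; 2:kroummun {P,R}; 3:plaash {R}; 4:vrouslar {N}; 5:plaash {R}; 6:nekskaat {P,N}; 7:plaash {R}.
At position 1, choosing P makes rule 2 impossible to satisfy; hence R.
At position 2, choosing P makes rule 2 impossible to satisfy; hence R.
At position 6, choosing P makes rule 1 impossible to satisfy; hence N.
The unique satisfying tagging is: R R R N R N R.
Check: rule 1 ok; rule 2 ok; rule 3 ok.

R R R N R N R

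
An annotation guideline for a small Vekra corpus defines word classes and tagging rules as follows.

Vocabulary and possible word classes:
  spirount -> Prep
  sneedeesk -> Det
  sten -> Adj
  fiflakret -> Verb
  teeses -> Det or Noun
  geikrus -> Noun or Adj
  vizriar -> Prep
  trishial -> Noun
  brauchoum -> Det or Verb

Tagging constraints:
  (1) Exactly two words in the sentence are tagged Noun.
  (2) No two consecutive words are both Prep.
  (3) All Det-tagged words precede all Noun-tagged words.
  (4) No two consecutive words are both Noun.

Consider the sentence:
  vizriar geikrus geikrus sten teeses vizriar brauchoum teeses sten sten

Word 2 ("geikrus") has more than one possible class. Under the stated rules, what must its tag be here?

Candidates per position — 1:vizriar {Prep}; 2:geikrus {Noun,Adj}; 3:geikrus {Noun,Adj}; 4:sten {Adj}; 5:teeses {Det,Noun}; 6:vizriar {Prep}; 7:brauchoum {Det,Verb}; 8:teeses {Det,Noun}; 9:sten {Adj}; 10:sten {Adj}.
Position 2: the remaining choice is settled jointly with positions 3, 5, 7, 8 — only Adj at position 2 is part of a tagging that satisfies every rule.
That leaves exactly one tagging: Prep Adj Adj Adj Noun Prep Verb Noun Adj Adj.
Checking: rule 1 ✓; rule 2 ✓; rule 3 ✓; rule 4 ✓.

Adj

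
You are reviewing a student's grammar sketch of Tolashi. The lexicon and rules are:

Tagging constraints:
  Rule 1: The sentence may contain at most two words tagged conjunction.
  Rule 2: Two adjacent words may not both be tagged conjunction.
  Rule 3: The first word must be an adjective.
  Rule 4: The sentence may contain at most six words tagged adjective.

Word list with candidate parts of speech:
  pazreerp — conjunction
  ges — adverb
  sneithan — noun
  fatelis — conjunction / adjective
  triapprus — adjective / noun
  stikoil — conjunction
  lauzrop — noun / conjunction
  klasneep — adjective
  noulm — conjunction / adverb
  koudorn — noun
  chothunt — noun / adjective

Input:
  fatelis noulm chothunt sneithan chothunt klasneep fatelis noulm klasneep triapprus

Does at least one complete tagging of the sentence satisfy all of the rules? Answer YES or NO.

YES

Candidates per position — 1:fatelis {conjunction,adjective}; 2:noulm {conjunction,adverb}; 3:chothunt {noun,adjective}; 4:sneithan {noun}; 5:chothunt {noun,adjective}; 6:klasneep {adjective}; 7:fatelis {conjunction,adjective}; 8:noulm {conjunction,adverb}; 9:klasneep {adjective}; 10:triapprus {adjective,noun}.
One satisfying assignment: adjective adverb adjective noun adjective adjective conjunction adverb adjective adjective.
Checking: rule 1 ok; rule 2 ok; rule 3 ok; rule 4 ok.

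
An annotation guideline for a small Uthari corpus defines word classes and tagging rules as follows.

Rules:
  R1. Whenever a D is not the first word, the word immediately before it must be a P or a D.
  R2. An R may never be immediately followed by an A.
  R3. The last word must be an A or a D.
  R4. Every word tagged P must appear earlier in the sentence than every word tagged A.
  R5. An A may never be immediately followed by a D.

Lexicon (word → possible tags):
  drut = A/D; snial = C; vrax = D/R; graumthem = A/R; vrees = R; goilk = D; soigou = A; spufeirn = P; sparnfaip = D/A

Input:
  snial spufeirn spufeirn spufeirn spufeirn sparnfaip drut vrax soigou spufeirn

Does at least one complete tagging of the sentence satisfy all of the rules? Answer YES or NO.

Candidates per position — 1:snial {C}; 2:spufeirn {P}; 3:spufeirn {P}; 4:spufeirn {P}; 5:spufeirn {P}; 6:sparnfaip {D,A}; 7:drut {A,D}; 8:vrax {D,R}; 9:soigou {A}; 10:spufeirn {P}.
Rule 3 cannot be satisfied by any choice of tags from the lexicon.
So there is no consistent tagging.

NO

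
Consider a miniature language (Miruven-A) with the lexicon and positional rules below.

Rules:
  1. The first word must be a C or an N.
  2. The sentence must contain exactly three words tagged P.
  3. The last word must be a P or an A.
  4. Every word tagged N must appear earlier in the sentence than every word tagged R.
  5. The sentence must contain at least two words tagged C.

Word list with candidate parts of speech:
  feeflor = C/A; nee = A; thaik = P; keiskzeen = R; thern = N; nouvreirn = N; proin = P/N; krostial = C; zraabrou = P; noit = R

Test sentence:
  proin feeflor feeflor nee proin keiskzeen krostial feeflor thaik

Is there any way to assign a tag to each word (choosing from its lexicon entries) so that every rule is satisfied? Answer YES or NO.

Candidates per position — 1:proin {P,N}; 2:feeflor {C,A}; 3:feeflor {C,A}; 4:nee {A}; 5:proin {P,N}; 6:keiskzeen {R}; 7:krostial {C}; 8:feeflor {C,A}; 9:thaik {P}.
Every candidate sequence violates at least one rule; no consistent tagging exists.

NO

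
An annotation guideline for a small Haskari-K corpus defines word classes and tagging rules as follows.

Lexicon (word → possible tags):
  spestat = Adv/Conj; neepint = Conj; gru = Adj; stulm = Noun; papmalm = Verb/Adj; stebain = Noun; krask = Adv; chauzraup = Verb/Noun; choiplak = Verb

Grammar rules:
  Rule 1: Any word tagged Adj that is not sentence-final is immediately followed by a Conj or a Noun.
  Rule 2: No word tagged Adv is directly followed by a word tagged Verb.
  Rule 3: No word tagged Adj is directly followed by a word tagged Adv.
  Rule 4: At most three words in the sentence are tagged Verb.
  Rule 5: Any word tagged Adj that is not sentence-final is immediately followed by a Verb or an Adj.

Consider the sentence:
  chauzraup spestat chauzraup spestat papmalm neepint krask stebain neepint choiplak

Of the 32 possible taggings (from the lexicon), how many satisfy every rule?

Candidates per position — 1:chauzraup {Verb,Noun}; 2:spestat {Adv,Conj}; 3:chauzraup {Verb,Noun}; 4:spestat {Adv,Conj}; 5:papmalm {Verb,Adj}; 6:neepint {Conj}; 7:krask {Adv}; 8:stebain {Noun}; 9:neepint {Conj}; 10:choiplak {Verb}.
There are 32 candidate sequences in total.
The sequences that satisfy every rule: Verb Adv Noun Conj Verb Conj Adv Noun Conj Verb; Verb Conj Noun Conj Verb Conj Adv Noun Conj Verb; Noun Adv Noun Conj Verb Conj Adv Noun Conj Verb; Noun Conj Verb Conj Verb Conj Adv Noun Conj Verb; Noun Conj Noun Conj Verb Conj Adv Noun Conj Verb.
Count = 5.

5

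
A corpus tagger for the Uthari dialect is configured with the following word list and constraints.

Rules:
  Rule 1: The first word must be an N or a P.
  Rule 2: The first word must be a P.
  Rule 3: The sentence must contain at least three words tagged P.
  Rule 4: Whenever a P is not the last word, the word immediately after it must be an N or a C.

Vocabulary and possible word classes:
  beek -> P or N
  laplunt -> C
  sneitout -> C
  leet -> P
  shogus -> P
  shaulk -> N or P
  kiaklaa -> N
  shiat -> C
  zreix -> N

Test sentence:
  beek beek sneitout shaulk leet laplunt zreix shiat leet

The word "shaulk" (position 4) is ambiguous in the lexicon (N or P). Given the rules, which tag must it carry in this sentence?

N

Candidates per position — 1:beek {P,N}; 2:beek {P,N}; 3:sneitout {C}; 4:shaulk {N,P}; 5:leet {P}; 6:laplunt {C}; 7:zreix {N}; 8:shiat {C}; 9:leet {P}.
Word 1 cannot be N — rule 2 would then fail for every completion. It is P.
Word 2 cannot be P — rule 4 would then fail for every completion. It is N.
Word 4 cannot be P — rule 4 would then fail for every completion. It is N.
So the tagging must be: P N C N P C N C P.
Check: rule 1 ok; rule 2 ok; rule 3 ok; rule 4 ok.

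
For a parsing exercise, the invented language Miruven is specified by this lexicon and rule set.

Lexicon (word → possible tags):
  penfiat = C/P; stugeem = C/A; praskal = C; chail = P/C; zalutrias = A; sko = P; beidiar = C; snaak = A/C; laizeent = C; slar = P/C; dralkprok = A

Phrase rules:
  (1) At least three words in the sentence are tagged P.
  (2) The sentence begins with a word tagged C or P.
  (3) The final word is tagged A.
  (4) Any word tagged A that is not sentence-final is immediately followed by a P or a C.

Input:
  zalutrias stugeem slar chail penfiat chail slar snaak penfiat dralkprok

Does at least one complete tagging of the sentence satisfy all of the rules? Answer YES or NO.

Candidates per position — 1:zalutrias {A}; 2:stugeem {C,A}; 3:slar {P,C}; 4:chail {P,C}; 5:penfiat {C,P}; 6:chail {P,C}; 7:slar {P,C}; 8:snaak {A,C}; 9:penfiat {C,P}; 10:dralkprok {A}.
Rule 2 cannot be satisfied by any choice of tags from the lexicon.
So there is no consistent tagging.

NO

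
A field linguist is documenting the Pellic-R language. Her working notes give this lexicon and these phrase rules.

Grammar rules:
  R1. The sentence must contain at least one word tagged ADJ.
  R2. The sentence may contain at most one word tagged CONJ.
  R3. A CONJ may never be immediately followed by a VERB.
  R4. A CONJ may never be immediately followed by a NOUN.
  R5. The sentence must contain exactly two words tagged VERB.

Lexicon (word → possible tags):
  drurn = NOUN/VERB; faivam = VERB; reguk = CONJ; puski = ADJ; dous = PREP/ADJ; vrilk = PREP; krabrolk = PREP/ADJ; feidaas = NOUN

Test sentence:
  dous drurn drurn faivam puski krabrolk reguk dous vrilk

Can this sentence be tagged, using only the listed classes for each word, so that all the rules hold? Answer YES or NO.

Candidates per position — 1:dous {PREP,ADJ}; 2:drurn {NOUN,VERB}; 3:drurn {NOUN,VERB}; 4:faivam {VERB}; 5:puski {ADJ}; 6:krabrolk {PREP,ADJ}; 7:reguk {CONJ}; 8:dous {PREP,ADJ}; 9:vrilk {PREP}.
One satisfying assignment: ADJ VERB NOUN VERB ADJ PREP CONJ PREP PREP.
Verifying each rule — rule 1 holds; rule 2 holds; rule 3 holds; rule 4 holds; rule 5 holds.

YES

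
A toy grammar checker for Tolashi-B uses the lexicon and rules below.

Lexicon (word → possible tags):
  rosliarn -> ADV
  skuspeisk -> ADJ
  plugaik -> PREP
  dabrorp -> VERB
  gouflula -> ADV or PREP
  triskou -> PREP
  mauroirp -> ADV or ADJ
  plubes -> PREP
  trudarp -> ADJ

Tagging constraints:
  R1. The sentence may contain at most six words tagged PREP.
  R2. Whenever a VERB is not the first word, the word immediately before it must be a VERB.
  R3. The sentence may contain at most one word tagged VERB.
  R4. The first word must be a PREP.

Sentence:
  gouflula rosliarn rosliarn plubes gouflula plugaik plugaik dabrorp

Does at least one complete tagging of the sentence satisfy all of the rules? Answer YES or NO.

NO

Candidates per position — 1:gouflula {ADV,PREP}; 2:rosliarn {ADV}; 3:rosliarn {ADV}; 4:plubes {PREP}; 5:gouflula {ADV,PREP}; 6:plugaik {PREP}; 7:plugaik {PREP}; 8:dabrorp {VERB}.
Rule 2 cannot be satisfied by any choice of tags from the lexicon.
So there is no consistent tagging.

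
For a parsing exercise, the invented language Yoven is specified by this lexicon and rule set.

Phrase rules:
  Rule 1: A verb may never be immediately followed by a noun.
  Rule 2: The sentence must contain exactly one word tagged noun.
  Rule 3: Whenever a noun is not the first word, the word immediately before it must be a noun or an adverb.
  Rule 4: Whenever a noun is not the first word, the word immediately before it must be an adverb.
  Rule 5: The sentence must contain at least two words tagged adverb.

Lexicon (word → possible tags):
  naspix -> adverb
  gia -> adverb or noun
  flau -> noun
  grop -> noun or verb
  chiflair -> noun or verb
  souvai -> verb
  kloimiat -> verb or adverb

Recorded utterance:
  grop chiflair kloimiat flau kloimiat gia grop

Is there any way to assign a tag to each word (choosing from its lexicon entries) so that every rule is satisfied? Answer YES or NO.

YES

Candidates per position — 1:grop {noun,verb}; 2:chiflair {noun,verb}; 3:kloimiat {verb,adverb}; 4:flau {noun}; 5:kloimiat {verb,adverb}; 6:gia {adverb,noun}; 7:grop {noun,verb}.
One satisfying assignment: verb verb adverb noun verb adverb verb.
Check: rule 1 satisfied; rule 2 satisfied; rule 3 satisfied; rule 4 satisfied; rule 5 satisfied.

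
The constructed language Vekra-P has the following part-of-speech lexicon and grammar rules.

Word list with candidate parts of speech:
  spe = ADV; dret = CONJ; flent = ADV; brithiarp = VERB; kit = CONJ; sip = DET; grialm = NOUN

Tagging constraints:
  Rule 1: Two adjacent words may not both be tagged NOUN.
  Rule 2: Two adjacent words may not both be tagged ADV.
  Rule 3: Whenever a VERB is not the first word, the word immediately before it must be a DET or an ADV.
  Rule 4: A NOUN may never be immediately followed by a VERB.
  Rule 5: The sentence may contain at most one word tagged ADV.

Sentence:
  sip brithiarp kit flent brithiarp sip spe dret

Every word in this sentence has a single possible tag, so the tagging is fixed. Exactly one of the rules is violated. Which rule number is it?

Fixed tagging: DET VERB CONJ ADV VERB DET ADV CONJ.
Rule check: R1 ✓, R2 ✓, R3 ✓, R4 ✓, R5 ✗.
Only rule 5 fails.

5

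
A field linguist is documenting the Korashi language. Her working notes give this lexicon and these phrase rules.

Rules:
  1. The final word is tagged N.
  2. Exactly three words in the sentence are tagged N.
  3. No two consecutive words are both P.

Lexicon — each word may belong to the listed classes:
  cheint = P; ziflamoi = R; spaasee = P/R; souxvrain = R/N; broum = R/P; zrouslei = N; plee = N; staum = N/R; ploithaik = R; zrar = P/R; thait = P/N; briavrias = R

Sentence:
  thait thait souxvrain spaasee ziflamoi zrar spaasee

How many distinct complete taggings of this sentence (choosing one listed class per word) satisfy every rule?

Candidates per position — 1:thait {P,N}; 2:thait {P,N}; 3:souxvrain {R,N}; 4:spaasee {P,R}; 5:ziflamoi {R}; 6:zrar {P,R}; 7:spaasee {P,R}.
There are 64 candidate sequences in total.
Rule 1 cannot be satisfied by any choice of tags from the lexicon.
So there is no consistent tagging.
Count = 0.

0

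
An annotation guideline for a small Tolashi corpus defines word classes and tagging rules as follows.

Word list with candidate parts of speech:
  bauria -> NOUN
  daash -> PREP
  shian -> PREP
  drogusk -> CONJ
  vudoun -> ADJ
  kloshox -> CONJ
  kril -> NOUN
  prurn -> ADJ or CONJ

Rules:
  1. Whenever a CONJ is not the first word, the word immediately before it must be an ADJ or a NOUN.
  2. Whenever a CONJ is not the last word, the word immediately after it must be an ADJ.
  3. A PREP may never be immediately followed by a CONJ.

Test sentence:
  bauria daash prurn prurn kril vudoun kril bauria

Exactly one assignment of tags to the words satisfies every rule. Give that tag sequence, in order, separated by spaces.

Candidates per position — 1:bauria {NOUN}; 2:daash {PREP}; 3:prurn {ADJ,CONJ}; 4:prurn {ADJ,CONJ}; 5:kril {NOUN}; 6:vudoun {ADJ}; 7:kril {NOUN}; 8:bauria {NOUN}.
Position 3: tagging it CONJ would leave rule 1 unsatisfiable, so it must be ADJ.
Position 4: tagging it CONJ would leave rule 2 unsatisfiable, so it must be ADJ.
That leaves exactly one tagging: NOUN PREP ADJ ADJ NOUN ADJ NOUN NOUN.
Verifying each rule — rule 1 ✓; rule 2 ✓; rule 3 ✓.

NOUN PREP ADJ ADJ NOUN ADJ NOUN NOUN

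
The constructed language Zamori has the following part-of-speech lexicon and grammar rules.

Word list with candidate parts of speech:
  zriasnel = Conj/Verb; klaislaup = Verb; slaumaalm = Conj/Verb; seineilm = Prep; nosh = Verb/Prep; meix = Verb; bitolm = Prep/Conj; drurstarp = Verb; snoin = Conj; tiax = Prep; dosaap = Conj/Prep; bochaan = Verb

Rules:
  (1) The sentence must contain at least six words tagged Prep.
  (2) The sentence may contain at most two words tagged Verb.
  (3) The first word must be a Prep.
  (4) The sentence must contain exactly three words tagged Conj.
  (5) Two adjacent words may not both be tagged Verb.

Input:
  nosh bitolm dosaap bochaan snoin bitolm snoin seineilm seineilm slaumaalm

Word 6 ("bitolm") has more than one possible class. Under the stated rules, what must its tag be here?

Candidates per position — 1:nosh {Verb,Prep}; 2:bitolm {Prep,Conj}; 3:dosaap {Conj,Prep}; 4:bochaan {Verb}; 5:snoin {Conj}; 6:bitolm {Prep,Conj}; 7:snoin {Conj}; 8:seineilm {Prep}; 9:seineilm {Prep}; 10:slaumaalm {Conj,Verb}.
Position 1: tagging it Verb would leave rule 1 unsatisfiable, so it must be Prep.
Position 2: tagging it Conj would leave rule 1 unsatisfiable, so it must be Prep.
Position 3: tagging it Conj would leave rule 1 unsatisfiable, so it must be Prep.
Position 6: tagging it Conj would leave rule 1 unsatisfiable, so it must be Prep.
Position 10: tagging it Verb would leave rule 4 unsatisfiable, so it must be Conj.
The only consistent sequence is: Prep Prep Prep Verb Conj Prep Conj Prep Prep Conj.
Checking: rule 1 holds; rule 2 holds; rule 3 holds; rule 4 holds; rule 5 holds.

Prep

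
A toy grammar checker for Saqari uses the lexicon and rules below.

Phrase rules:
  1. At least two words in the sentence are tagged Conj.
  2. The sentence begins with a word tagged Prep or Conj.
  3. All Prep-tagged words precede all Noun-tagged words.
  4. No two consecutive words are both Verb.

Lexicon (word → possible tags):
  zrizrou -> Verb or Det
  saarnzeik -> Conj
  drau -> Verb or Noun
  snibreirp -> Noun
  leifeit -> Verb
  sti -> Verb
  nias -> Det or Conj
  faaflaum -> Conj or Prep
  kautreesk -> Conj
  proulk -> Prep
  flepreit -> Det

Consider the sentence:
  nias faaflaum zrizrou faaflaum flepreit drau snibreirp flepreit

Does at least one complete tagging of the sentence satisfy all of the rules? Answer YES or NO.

Candidates per position — 1:nias {Det,Conj}; 2:faaflaum {Conj,Prep}; 3:zrizrou {Verb,Det}; 4:faaflaum {Conj,Prep}; 5:flepreit {Det}; 6:drau {Verb,Noun}; 7:snibreirp {Noun}; 8:flepreit {Det}.
One satisfying assignment: Conj Conj Det Prep Det Noun Noun Det.
Check: rule 1 ok; rule 2 ok; rule 3 ok; rule 4 ok.

YES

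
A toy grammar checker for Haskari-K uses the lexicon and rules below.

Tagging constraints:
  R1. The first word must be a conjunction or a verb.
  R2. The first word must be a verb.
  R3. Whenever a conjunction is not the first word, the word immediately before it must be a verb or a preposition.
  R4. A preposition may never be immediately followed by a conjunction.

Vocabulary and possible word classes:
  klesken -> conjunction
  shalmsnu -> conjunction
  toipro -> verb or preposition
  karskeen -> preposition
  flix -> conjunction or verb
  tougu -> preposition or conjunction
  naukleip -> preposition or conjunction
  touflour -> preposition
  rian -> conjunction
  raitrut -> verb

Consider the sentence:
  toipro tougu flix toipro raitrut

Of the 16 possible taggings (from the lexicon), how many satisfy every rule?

4

Candidates per position — 1:toipro {verb,preposition}; 2:tougu {preposition,conjunction}; 3:flix {conjunction,verb}; 4:toipro {verb,preposition}; 5:raitrut {verb}.
There are 16 candidate sequences in total.
The sequences that satisfy every rule: verb preposition verb verb verb; verb preposition verb preposition verb; verb conjunction verb verb verb; verb conjunction verb preposition verb.
Count = 4.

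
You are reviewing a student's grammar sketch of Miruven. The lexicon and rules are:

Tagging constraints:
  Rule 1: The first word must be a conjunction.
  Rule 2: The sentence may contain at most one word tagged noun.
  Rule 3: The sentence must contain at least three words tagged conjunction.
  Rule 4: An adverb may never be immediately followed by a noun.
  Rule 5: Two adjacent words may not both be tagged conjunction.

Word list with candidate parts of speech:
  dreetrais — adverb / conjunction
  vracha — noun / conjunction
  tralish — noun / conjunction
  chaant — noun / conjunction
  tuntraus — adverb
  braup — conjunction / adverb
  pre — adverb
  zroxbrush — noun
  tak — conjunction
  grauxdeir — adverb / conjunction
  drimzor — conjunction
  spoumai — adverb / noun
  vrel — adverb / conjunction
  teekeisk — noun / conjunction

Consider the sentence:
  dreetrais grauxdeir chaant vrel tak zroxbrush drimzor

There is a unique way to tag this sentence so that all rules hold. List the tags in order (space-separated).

Candidates per position — 1:dreetrais {adverb,conjunction}; 2:grauxdeir {adverb,conjunction}; 3:chaant {noun,conjunction}; 4:vrel {adverb,conjunction}; 5:tak {conjunction}; 6:zroxbrush {noun}; 7:drimzor {conjunction}.
Position 1: adverb is ruled out by rule 1; that leaves conjunction.
Position 2: conjunction is ruled out by rule 5; that leaves adverb.
Position 3: noun is ruled out by rule 2; that leaves conjunction.
Position 4: conjunction is ruled out by rule 5; that leaves adverb.
So the tagging must be: conjunction adverb conjunction adverb conjunction noun conjunction.
Check: rule 1 holds; rule 2 holds; rule 3 holds; rule 4 holds; rule 5 holds.

conjunction adverb conjunction adverb conjunction noun conjunction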